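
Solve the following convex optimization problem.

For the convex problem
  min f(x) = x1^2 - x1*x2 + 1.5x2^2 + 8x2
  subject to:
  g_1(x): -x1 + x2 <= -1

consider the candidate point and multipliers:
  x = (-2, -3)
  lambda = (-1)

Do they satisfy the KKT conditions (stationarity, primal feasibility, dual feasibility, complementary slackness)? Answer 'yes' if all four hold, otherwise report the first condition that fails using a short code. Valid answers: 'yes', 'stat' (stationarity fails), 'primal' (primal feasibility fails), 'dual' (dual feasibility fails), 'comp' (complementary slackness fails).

Gradient of f: grad f(x) = Q x + c = (-1, 1)
Constraint values g_i(x) = a_i^T x - b_i:
  g_1((-2, -3)) = 0
Stationarity residual: grad f(x) + sum_i lambda_i a_i = (0, 0)
  -> stationarity OK
Primal feasibility (all g_i <= 0): OK
Dual feasibility (all lambda_i >= 0): FAILS
Complementary slackness (lambda_i * g_i(x) = 0 for all i): OK

Verdict: the first failing condition is dual_feasibility -> dual.

dual


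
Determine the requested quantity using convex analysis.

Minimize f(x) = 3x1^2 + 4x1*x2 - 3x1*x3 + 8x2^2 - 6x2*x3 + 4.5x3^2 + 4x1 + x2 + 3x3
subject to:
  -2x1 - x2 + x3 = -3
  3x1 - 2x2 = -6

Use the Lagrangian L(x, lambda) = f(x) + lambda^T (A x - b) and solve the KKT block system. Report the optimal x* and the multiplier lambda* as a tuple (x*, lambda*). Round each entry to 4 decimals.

Form the Lagrangian:
  L(x, lambda) = (1/2) x^T Q x + c^T x + lambda^T (A x - b)
Stationarity (grad_x L = 0): Q x + c + A^T lambda = 0.
Primal feasibility: A x = b.

This gives the KKT block system:
  [ Q   A^T ] [ x     ]   [-c ]
  [ A    0  ] [ lambda ] = [ b ]

Solving the linear system:
  x*      = (-0.4611, 2.3084, -1.6137)
  lambda* = (23.9907, 10.891)
  f(x*)   = 66.4704

x* = (-0.4611, 2.3084, -1.6137), lambda* = (23.9907, 10.891)


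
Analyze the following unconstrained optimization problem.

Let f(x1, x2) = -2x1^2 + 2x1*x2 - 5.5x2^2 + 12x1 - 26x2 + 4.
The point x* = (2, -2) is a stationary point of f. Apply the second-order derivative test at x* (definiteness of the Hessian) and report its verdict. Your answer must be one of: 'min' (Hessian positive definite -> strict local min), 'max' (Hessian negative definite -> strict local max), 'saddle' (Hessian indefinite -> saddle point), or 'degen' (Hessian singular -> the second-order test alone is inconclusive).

Compute the Hessian H = grad^2 f:
  H = [[-4, 2], [2, -11]]
Verify stationarity: grad f(x*) = H x* + g = (0, 0).
Eigenvalues of H: -11.5311, -3.4689.
Both eigenvalues < 0, so H is negative definite -> x* is a strict local max.

max


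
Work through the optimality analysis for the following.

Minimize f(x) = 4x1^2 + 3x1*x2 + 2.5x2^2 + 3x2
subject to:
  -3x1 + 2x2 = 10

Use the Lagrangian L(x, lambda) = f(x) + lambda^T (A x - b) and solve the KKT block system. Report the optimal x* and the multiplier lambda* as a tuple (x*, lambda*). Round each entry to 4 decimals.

Form the Lagrangian:
  L(x, lambda) = (1/2) x^T Q x + c^T x + lambda^T (A x - b)
Stationarity (grad_x L = 0): Q x + c + A^T lambda = 0.
Primal feasibility: A x = b.

This gives the KKT block system:
  [ Q   A^T ] [ x     ]   [-c ]
  [ A    0  ] [ lambda ] = [ b ]

Solving the linear system:
  x*      = (-2.0177, 1.9735)
  lambda* = (-3.4071)
  f(x*)   = 19.9956

x* = (-2.0177, 1.9735), lambda* = (-3.4071)


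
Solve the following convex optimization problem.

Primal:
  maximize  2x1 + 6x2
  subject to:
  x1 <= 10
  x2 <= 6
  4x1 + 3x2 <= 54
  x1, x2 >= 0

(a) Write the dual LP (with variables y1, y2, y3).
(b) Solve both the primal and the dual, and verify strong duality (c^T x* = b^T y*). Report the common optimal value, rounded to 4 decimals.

The standard primal-dual pair for 'max c^T x s.t. A x <= b, x >= 0' is:
  Dual:  min b^T y  s.t.  A^T y >= c,  y >= 0.

So the dual LP is:
  minimize  10y1 + 6y2 + 54y3
  subject to:
    y1 + 4y3 >= 2
    y2 + 3y3 >= 6
    y1, y2, y3 >= 0

Solving the primal: x* = (9, 6).
  primal value c^T x* = 54.
Solving the dual: y* = (0, 4.5, 0.5).
  dual value b^T y* = 54.
Strong duality: c^T x* = b^T y*. Confirmed.

54


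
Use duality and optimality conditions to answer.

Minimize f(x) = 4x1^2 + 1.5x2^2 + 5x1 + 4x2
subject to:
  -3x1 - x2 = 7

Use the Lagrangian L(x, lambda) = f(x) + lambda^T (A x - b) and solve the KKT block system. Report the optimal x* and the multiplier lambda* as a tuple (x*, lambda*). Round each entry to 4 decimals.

Form the Lagrangian:
  L(x, lambda) = (1/2) x^T Q x + c^T x + lambda^T (A x - b)
Stationarity (grad_x L = 0): Q x + c + A^T lambda = 0.
Primal feasibility: A x = b.

This gives the KKT block system:
  [ Q   A^T ] [ x     ]   [-c ]
  [ A    0  ] [ lambda ] = [ b ]

Solving the linear system:
  x*      = (-1.6, -2.2)
  lambda* = (-2.6)
  f(x*)   = 0.7

x* = (-1.6, -2.2), lambda* = (-2.6)


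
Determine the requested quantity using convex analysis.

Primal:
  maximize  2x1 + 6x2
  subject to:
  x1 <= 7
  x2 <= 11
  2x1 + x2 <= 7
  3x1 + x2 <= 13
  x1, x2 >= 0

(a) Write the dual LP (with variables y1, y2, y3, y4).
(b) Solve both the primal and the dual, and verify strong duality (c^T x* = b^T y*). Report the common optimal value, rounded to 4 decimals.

The standard primal-dual pair for 'max c^T x s.t. A x <= b, x >= 0' is:
  Dual:  min b^T y  s.t.  A^T y >= c,  y >= 0.

So the dual LP is:
  minimize  7y1 + 11y2 + 7y3 + 13y4
  subject to:
    y1 + 2y3 + 3y4 >= 2
    y2 + y3 + y4 >= 6
    y1, y2, y3, y4 >= 0

Solving the primal: x* = (0, 7).
  primal value c^T x* = 42.
Solving the dual: y* = (0, 0, 6, 0).
  dual value b^T y* = 42.
Strong duality: c^T x* = b^T y*. Confirmed.

42


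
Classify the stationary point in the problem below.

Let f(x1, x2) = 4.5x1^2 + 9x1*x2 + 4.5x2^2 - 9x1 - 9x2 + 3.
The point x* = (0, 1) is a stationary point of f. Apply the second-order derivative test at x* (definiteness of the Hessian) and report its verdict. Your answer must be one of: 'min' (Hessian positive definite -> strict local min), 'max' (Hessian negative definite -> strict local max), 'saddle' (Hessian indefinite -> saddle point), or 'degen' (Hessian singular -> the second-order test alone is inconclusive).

Compute the Hessian H = grad^2 f:
  H = [[9, 9], [9, 9]]
Verify stationarity: grad f(x*) = H x* + g = (0, 0).
Eigenvalues of H: 0, 18.
H has a zero eigenvalue (singular; positive semidefinite but not definite), so H is neither positive definite, negative definite, nor indefinite. The second-order test alone is inconclusive -> degen.
(Indeed, f is constant along the null direction of H through x*, so x* is not a strict local extremum.)

degen


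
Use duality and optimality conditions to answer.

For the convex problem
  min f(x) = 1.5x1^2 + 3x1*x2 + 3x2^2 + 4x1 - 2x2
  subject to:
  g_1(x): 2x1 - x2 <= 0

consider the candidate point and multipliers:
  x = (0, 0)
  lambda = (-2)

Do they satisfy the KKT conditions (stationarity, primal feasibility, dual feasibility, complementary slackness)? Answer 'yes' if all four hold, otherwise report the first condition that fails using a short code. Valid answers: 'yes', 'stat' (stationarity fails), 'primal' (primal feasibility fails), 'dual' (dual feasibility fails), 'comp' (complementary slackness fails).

Gradient of f: grad f(x) = Q x + c = (4, -2)
Constraint values g_i(x) = a_i^T x - b_i:
  g_1((0, 0)) = 0
Stationarity residual: grad f(x) + sum_i lambda_i a_i = (0, 0)
  -> stationarity OK
Primal feasibility (all g_i <= 0): OK
Dual feasibility (all lambda_i >= 0): FAILS
Complementary slackness (lambda_i * g_i(x) = 0 for all i): OK

Verdict: the first failing condition is dual_feasibility -> dual.

dual


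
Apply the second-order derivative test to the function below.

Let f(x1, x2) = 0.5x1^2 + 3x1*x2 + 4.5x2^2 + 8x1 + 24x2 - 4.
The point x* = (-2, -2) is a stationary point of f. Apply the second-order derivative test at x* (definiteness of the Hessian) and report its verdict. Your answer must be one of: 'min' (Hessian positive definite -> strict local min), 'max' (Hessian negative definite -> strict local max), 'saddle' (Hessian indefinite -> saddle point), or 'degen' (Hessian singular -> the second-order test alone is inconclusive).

Compute the Hessian H = grad^2 f:
  H = [[1, 3], [3, 9]]
Verify stationarity: grad f(x*) = H x* + g = (0, 0).
Eigenvalues of H: 0, 10.
H has a zero eigenvalue (singular; positive semidefinite but not definite), so H is neither positive definite, negative definite, nor indefinite. The second-order test alone is inconclusive -> degen.
(Indeed, f is constant along the null direction of H through x*, so x* is not a strict local extremum.)

degen


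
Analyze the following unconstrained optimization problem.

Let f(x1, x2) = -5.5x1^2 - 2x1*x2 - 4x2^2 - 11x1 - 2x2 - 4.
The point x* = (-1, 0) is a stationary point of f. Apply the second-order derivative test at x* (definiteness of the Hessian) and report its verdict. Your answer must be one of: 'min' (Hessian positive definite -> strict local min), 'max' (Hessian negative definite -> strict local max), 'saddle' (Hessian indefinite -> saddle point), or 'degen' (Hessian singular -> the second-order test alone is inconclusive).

Compute the Hessian H = grad^2 f:
  H = [[-11, -2], [-2, -8]]
Verify stationarity: grad f(x*) = H x* + g = (0, 0).
Eigenvalues of H: -12, -7.
Both eigenvalues < 0, so H is negative definite -> x* is a strict local max.

max


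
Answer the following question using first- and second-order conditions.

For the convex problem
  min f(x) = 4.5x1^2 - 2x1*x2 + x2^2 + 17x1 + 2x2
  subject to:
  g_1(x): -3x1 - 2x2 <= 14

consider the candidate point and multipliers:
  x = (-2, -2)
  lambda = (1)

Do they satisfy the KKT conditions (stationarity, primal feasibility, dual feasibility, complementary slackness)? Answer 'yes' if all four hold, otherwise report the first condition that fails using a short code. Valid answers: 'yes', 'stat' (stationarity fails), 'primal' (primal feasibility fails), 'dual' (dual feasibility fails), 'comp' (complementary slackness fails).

Gradient of f: grad f(x) = Q x + c = (3, 2)
Constraint values g_i(x) = a_i^T x - b_i:
  g_1((-2, -2)) = -4
Stationarity residual: grad f(x) + sum_i lambda_i a_i = (0, 0)
  -> stationarity OK
Primal feasibility (all g_i <= 0): OK
Dual feasibility (all lambda_i >= 0): OK
Complementary slackness (lambda_i * g_i(x) = 0 for all i): FAILS

Verdict: the first failing condition is complementary_slackness -> comp.

comp


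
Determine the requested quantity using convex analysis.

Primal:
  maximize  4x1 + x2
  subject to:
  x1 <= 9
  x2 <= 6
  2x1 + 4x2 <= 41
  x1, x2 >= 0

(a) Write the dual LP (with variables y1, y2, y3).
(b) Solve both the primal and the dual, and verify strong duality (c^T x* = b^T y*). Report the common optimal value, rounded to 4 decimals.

The standard primal-dual pair for 'max c^T x s.t. A x <= b, x >= 0' is:
  Dual:  min b^T y  s.t.  A^T y >= c,  y >= 0.

So the dual LP is:
  minimize  9y1 + 6y2 + 41y3
  subject to:
    y1 + 2y3 >= 4
    y2 + 4y3 >= 1
    y1, y2, y3 >= 0

Solving the primal: x* = (9, 5.75).
  primal value c^T x* = 41.75.
Solving the dual: y* = (3.5, 0, 0.25).
  dual value b^T y* = 41.75.
Strong duality: c^T x* = b^T y*. Confirmed.

41.75


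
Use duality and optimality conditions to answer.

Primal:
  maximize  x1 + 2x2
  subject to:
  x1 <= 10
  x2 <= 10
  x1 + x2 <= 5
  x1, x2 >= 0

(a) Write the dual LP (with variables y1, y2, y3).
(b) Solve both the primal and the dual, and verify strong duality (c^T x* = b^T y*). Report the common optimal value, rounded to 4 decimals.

The standard primal-dual pair for 'max c^T x s.t. A x <= b, x >= 0' is:
  Dual:  min b^T y  s.t.  A^T y >= c,  y >= 0.

So the dual LP is:
  minimize  10y1 + 10y2 + 5y3
  subject to:
    y1 + y3 >= 1
    y2 + y3 >= 2
    y1, y2, y3 >= 0

Solving the primal: x* = (0, 5).
  primal value c^T x* = 10.
Solving the dual: y* = (0, 0, 2).
  dual value b^T y* = 10.
Strong duality: c^T x* = b^T y*. Confirmed.

10


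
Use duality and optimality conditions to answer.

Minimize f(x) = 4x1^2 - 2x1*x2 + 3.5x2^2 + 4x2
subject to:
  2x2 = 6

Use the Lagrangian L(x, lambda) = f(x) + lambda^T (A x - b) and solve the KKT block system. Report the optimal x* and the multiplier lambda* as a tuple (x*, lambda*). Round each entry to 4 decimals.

Form the Lagrangian:
  L(x, lambda) = (1/2) x^T Q x + c^T x + lambda^T (A x - b)
Stationarity (grad_x L = 0): Q x + c + A^T lambda = 0.
Primal feasibility: A x = b.

This gives the KKT block system:
  [ Q   A^T ] [ x     ]   [-c ]
  [ A    0  ] [ lambda ] = [ b ]

Solving the linear system:
  x*      = (0.75, 3)
  lambda* = (-11.75)
  f(x*)   = 41.25

x* = (0.75, 3), lambda* = (-11.75)


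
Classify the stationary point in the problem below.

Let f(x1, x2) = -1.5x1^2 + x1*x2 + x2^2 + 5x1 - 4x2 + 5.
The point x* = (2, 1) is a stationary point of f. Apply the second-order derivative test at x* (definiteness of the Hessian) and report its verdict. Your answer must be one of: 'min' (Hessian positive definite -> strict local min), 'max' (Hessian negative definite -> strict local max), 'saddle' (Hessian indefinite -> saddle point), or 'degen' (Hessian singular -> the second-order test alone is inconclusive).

Compute the Hessian H = grad^2 f:
  H = [[-3, 1], [1, 2]]
Verify stationarity: grad f(x*) = H x* + g = (0, 0).
Eigenvalues of H: -3.1926, 2.1926.
Eigenvalues have mixed signs, so H is indefinite -> x* is a saddle point.

saddle


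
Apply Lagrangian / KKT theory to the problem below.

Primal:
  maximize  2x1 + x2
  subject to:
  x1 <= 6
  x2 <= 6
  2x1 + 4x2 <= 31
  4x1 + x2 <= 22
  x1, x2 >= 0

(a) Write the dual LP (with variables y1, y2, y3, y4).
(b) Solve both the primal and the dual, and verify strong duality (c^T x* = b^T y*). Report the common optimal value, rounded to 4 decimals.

The standard primal-dual pair for 'max c^T x s.t. A x <= b, x >= 0' is:
  Dual:  min b^T y  s.t.  A^T y >= c,  y >= 0.

So the dual LP is:
  minimize  6y1 + 6y2 + 31y3 + 22y4
  subject to:
    y1 + 2y3 + 4y4 >= 2
    y2 + 4y3 + y4 >= 1
    y1, y2, y3, y4 >= 0

Solving the primal: x* = (4.0714, 5.7143).
  primal value c^T x* = 13.8571.
Solving the dual: y* = (0, 0, 0.1429, 0.4286).
  dual value b^T y* = 13.8571.
Strong duality: c^T x* = b^T y*. Confirmed.

13.8571


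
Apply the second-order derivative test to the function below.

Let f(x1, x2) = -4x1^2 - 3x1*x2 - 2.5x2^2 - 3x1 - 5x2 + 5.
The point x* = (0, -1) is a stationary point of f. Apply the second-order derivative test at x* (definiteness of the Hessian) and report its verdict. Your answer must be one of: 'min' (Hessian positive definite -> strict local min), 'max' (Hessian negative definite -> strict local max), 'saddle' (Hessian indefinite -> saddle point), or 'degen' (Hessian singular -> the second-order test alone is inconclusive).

Compute the Hessian H = grad^2 f:
  H = [[-8, -3], [-3, -5]]
Verify stationarity: grad f(x*) = H x* + g = (0, 0).
Eigenvalues of H: -9.8541, -3.1459.
Both eigenvalues < 0, so H is negative definite -> x* is a strict local max.

max


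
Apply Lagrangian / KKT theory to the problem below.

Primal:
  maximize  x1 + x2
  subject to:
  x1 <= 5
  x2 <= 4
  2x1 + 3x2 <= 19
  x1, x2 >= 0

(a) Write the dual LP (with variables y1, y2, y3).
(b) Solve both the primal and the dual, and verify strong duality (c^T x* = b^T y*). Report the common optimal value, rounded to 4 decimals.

The standard primal-dual pair for 'max c^T x s.t. A x <= b, x >= 0' is:
  Dual:  min b^T y  s.t.  A^T y >= c,  y >= 0.

So the dual LP is:
  minimize  5y1 + 4y2 + 19y3
  subject to:
    y1 + 2y3 >= 1
    y2 + 3y3 >= 1
    y1, y2, y3 >= 0

Solving the primal: x* = (5, 3).
  primal value c^T x* = 8.
Solving the dual: y* = (0.3333, 0, 0.3333).
  dual value b^T y* = 8.
Strong duality: c^T x* = b^T y*. Confirmed.

8


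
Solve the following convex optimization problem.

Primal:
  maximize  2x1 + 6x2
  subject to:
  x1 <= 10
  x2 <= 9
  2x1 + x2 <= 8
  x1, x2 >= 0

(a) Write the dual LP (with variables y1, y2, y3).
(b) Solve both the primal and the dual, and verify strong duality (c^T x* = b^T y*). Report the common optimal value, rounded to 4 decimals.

The standard primal-dual pair for 'max c^T x s.t. A x <= b, x >= 0' is:
  Dual:  min b^T y  s.t.  A^T y >= c,  y >= 0.

So the dual LP is:
  minimize  10y1 + 9y2 + 8y3
  subject to:
    y1 + 2y3 >= 2
    y2 + y3 >= 6
    y1, y2, y3 >= 0

Solving the primal: x* = (0, 8).
  primal value c^T x* = 48.
Solving the dual: y* = (0, 0, 6).
  dual value b^T y* = 48.
Strong duality: c^T x* = b^T y*. Confirmed.

48


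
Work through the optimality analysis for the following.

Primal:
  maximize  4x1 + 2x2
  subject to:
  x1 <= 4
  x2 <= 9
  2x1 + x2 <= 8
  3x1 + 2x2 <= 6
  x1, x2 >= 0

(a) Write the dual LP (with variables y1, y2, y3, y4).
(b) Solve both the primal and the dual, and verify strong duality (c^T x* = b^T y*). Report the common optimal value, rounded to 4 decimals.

The standard primal-dual pair for 'max c^T x s.t. A x <= b, x >= 0' is:
  Dual:  min b^T y  s.t.  A^T y >= c,  y >= 0.

So the dual LP is:
  minimize  4y1 + 9y2 + 8y3 + 6y4
  subject to:
    y1 + 2y3 + 3y4 >= 4
    y2 + y3 + 2y4 >= 2
    y1, y2, y3, y4 >= 0

Solving the primal: x* = (2, 0).
  primal value c^T x* = 8.
Solving the dual: y* = (0, 0, 0, 1.3333).
  dual value b^T y* = 8.
Strong duality: c^T x* = b^T y*. Confirmed.

8


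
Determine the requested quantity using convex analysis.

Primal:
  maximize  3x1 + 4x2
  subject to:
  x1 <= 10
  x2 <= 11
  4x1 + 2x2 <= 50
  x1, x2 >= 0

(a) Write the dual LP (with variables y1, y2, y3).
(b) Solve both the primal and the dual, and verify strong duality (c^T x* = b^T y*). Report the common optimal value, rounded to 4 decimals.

The standard primal-dual pair for 'max c^T x s.t. A x <= b, x >= 0' is:
  Dual:  min b^T y  s.t.  A^T y >= c,  y >= 0.

So the dual LP is:
  minimize  10y1 + 11y2 + 50y3
  subject to:
    y1 + 4y3 >= 3
    y2 + 2y3 >= 4
    y1, y2, y3 >= 0

Solving the primal: x* = (7, 11).
  primal value c^T x* = 65.
Solving the dual: y* = (0, 2.5, 0.75).
  dual value b^T y* = 65.
Strong duality: c^T x* = b^T y*. Confirmed.

65


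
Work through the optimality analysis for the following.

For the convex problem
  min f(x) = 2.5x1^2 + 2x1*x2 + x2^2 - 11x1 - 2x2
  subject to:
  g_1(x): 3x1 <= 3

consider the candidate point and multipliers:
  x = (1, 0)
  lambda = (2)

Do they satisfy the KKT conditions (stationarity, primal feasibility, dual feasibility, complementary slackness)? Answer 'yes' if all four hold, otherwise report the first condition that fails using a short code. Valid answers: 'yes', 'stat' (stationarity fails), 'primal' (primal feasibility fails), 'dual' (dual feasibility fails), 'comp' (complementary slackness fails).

Gradient of f: grad f(x) = Q x + c = (-6, 0)
Constraint values g_i(x) = a_i^T x - b_i:
  g_1((1, 0)) = 0
Stationarity residual: grad f(x) + sum_i lambda_i a_i = (0, 0)
  -> stationarity OK
Primal feasibility (all g_i <= 0): OK
Dual feasibility (all lambda_i >= 0): OK
Complementary slackness (lambda_i * g_i(x) = 0 for all i): OK

Verdict: yes, KKT holds.

yes


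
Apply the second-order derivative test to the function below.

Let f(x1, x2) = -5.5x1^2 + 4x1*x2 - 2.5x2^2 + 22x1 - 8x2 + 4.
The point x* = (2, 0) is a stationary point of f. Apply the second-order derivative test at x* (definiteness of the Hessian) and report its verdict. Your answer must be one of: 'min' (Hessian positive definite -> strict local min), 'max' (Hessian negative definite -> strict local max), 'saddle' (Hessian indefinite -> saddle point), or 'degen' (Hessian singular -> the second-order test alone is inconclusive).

Compute the Hessian H = grad^2 f:
  H = [[-11, 4], [4, -5]]
Verify stationarity: grad f(x*) = H x* + g = (0, 0).
Eigenvalues of H: -13, -3.
Both eigenvalues < 0, so H is negative definite -> x* is a strict local max.

max


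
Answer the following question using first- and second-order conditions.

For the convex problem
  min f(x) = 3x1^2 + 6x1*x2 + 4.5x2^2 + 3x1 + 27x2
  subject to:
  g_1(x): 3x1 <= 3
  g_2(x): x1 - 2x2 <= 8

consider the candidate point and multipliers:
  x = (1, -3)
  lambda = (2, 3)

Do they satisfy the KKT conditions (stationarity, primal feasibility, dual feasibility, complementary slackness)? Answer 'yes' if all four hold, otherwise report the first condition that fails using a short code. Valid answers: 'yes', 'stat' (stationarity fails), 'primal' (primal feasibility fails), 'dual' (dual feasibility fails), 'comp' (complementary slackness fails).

Gradient of f: grad f(x) = Q x + c = (-9, 6)
Constraint values g_i(x) = a_i^T x - b_i:
  g_1((1, -3)) = 0
  g_2((1, -3)) = -1
Stationarity residual: grad f(x) + sum_i lambda_i a_i = (0, 0)
  -> stationarity OK
Primal feasibility (all g_i <= 0): OK
Dual feasibility (all lambda_i >= 0): OK
Complementary slackness (lambda_i * g_i(x) = 0 for all i): FAILS

Verdict: the first failing condition is complementary_slackness -> comp.

comp


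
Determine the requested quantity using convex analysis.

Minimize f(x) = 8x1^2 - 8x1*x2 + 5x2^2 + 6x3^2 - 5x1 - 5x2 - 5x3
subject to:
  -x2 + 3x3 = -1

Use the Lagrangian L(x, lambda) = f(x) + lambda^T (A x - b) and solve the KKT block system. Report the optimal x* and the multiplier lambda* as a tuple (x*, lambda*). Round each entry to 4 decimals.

Form the Lagrangian:
  L(x, lambda) = (1/2) x^T Q x + c^T x + lambda^T (A x - b)
Stationarity (grad_x L = 0): Q x + c + A^T lambda = 0.
Primal feasibility: A x = b.

This gives the KKT block system:
  [ Q   A^T ] [ x     ]   [-c ]
  [ A    0  ] [ lambda ] = [ b ]

Solving the linear system:
  x*      = (1.0284, 1.4318, 0.1439)
  lambda* = (1.0909)
  f(x*)   = -5.965

x* = (1.0284, 1.4318, 0.1439), lambda* = (1.0909)


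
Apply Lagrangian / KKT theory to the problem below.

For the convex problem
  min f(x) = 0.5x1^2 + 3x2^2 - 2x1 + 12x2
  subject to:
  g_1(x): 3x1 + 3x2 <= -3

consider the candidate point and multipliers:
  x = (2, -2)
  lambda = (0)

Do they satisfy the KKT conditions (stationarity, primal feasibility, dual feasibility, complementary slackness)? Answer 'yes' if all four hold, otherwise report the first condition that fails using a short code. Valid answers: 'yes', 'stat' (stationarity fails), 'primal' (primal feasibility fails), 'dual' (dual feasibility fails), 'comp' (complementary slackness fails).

Gradient of f: grad f(x) = Q x + c = (0, 0)
Constraint values g_i(x) = a_i^T x - b_i:
  g_1((2, -2)) = 3
Stationarity residual: grad f(x) + sum_i lambda_i a_i = (0, 0)
  -> stationarity OK
Primal feasibility (all g_i <= 0): FAILS
Dual feasibility (all lambda_i >= 0): OK
Complementary slackness (lambda_i * g_i(x) = 0 for all i): OK

Verdict: the first failing condition is primal_feasibility -> primal.

primal


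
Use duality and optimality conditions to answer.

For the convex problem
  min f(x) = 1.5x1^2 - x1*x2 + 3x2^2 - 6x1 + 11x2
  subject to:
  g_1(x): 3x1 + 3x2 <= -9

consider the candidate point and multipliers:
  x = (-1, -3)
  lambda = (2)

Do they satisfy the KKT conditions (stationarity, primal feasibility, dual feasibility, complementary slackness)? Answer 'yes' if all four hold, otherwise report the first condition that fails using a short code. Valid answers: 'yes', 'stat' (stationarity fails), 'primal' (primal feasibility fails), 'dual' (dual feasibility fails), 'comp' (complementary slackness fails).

Gradient of f: grad f(x) = Q x + c = (-6, -6)
Constraint values g_i(x) = a_i^T x - b_i:
  g_1((-1, -3)) = -3
Stationarity residual: grad f(x) + sum_i lambda_i a_i = (0, 0)
  -> stationarity OK
Primal feasibility (all g_i <= 0): OK
Dual feasibility (all lambda_i >= 0): OK
Complementary slackness (lambda_i * g_i(x) = 0 for all i): FAILS

Verdict: the first failing condition is complementary_slackness -> comp.

comp


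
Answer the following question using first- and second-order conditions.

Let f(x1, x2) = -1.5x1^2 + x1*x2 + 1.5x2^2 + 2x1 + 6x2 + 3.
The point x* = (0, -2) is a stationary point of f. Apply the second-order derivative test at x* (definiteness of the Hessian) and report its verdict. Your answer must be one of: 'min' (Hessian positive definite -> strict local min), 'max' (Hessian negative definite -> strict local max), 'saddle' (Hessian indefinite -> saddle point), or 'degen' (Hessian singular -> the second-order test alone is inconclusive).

Compute the Hessian H = grad^2 f:
  H = [[-3, 1], [1, 3]]
Verify stationarity: grad f(x*) = H x* + g = (0, 0).
Eigenvalues of H: -3.1623, 3.1623.
Eigenvalues have mixed signs, so H is indefinite -> x* is a saddle point.

saddle


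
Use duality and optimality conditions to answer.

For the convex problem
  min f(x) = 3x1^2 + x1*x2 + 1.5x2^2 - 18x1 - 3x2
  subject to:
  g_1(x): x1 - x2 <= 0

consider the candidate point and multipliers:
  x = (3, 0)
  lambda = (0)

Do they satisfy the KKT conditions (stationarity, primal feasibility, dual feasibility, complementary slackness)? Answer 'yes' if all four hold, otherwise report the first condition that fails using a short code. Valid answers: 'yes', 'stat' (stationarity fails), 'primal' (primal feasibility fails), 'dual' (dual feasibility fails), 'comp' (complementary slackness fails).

Gradient of f: grad f(x) = Q x + c = (0, 0)
Constraint values g_i(x) = a_i^T x - b_i:
  g_1((3, 0)) = 3
Stationarity residual: grad f(x) + sum_i lambda_i a_i = (0, 0)
  -> stationarity OK
Primal feasibility (all g_i <= 0): FAILS
Dual feasibility (all lambda_i >= 0): OK
Complementary slackness (lambda_i * g_i(x) = 0 for all i): OK

Verdict: the first failing condition is primal_feasibility -> primal.

primal


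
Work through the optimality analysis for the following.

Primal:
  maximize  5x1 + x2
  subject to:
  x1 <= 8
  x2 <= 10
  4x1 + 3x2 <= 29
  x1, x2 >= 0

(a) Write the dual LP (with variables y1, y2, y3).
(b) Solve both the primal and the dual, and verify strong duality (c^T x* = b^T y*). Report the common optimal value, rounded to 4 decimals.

The standard primal-dual pair for 'max c^T x s.t. A x <= b, x >= 0' is:
  Dual:  min b^T y  s.t.  A^T y >= c,  y >= 0.

So the dual LP is:
  minimize  8y1 + 10y2 + 29y3
  subject to:
    y1 + 4y3 >= 5
    y2 + 3y3 >= 1
    y1, y2, y3 >= 0

Solving the primal: x* = (7.25, 0).
  primal value c^T x* = 36.25.
Solving the dual: y* = (0, 0, 1.25).
  dual value b^T y* = 36.25.
Strong duality: c^T x* = b^T y*. Confirmed.

36.25


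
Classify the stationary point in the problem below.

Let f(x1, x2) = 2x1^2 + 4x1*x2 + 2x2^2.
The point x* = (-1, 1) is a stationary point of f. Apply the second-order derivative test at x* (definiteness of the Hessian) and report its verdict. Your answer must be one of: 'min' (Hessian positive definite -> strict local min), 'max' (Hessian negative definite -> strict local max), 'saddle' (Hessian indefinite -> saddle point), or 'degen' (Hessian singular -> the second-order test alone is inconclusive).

Compute the Hessian H = grad^2 f:
  H = [[4, 4], [4, 4]]
Verify stationarity: grad f(x*) = H x* + g = (0, 0).
Eigenvalues of H: 0, 8.
H has a zero eigenvalue (singular; positive semidefinite but not definite), so H is neither positive definite, negative definite, nor indefinite. The second-order test alone is inconclusive -> degen.
(Indeed, f is constant along the null direction of H through x*, so x* is not a strict local extremum.)

degen


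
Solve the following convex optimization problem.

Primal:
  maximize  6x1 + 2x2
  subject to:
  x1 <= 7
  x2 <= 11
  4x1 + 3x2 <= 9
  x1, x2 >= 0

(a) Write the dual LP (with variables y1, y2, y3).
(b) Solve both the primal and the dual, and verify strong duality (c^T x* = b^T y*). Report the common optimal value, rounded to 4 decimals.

The standard primal-dual pair for 'max c^T x s.t. A x <= b, x >= 0' is:
  Dual:  min b^T y  s.t.  A^T y >= c,  y >= 0.

So the dual LP is:
  minimize  7y1 + 11y2 + 9y3
  subject to:
    y1 + 4y3 >= 6
    y2 + 3y3 >= 2
    y1, y2, y3 >= 0

Solving the primal: x* = (2.25, 0).
  primal value c^T x* = 13.5.
Solving the dual: y* = (0, 0, 1.5).
  dual value b^T y* = 13.5.
Strong duality: c^T x* = b^T y*. Confirmed.

13.5


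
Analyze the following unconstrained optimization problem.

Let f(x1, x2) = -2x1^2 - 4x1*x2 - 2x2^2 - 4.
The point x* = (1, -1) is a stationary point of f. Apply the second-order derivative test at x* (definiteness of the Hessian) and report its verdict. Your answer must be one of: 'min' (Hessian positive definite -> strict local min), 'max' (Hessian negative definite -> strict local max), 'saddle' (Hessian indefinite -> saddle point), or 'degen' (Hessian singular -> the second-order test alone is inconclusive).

Compute the Hessian H = grad^2 f:
  H = [[-4, -4], [-4, -4]]
Verify stationarity: grad f(x*) = H x* + g = (0, 0).
Eigenvalues of H: -8, 0.
H has a zero eigenvalue (singular; negative semidefinite but not definite), so H is neither positive definite, negative definite, nor indefinite. The second-order test alone is inconclusive -> degen.
(Indeed, f is constant along the null direction of H through x*, so x* is not a strict local extremum.)

degen


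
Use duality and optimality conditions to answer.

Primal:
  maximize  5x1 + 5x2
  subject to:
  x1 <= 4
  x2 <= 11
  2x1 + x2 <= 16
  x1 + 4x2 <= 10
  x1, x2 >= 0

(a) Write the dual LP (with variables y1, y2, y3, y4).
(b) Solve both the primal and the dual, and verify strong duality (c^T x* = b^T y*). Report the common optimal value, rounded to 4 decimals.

The standard primal-dual pair for 'max c^T x s.t. A x <= b, x >= 0' is:
  Dual:  min b^T y  s.t.  A^T y >= c,  y >= 0.

So the dual LP is:
  minimize  4y1 + 11y2 + 16y3 + 10y4
  subject to:
    y1 + 2y3 + y4 >= 5
    y2 + y3 + 4y4 >= 5
    y1, y2, y3, y4 >= 0

Solving the primal: x* = (4, 1.5).
  primal value c^T x* = 27.5.
Solving the dual: y* = (3.75, 0, 0, 1.25).
  dual value b^T y* = 27.5.
Strong duality: c^T x* = b^T y*. Confirmed.

27.5


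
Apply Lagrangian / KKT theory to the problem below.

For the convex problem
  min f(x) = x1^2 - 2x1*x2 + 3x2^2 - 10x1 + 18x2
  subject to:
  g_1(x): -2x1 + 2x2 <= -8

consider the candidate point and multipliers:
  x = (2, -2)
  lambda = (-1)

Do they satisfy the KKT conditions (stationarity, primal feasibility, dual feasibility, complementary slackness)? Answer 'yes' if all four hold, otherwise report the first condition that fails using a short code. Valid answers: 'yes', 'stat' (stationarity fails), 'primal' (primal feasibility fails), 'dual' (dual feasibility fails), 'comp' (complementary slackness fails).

Gradient of f: grad f(x) = Q x + c = (-2, 2)
Constraint values g_i(x) = a_i^T x - b_i:
  g_1((2, -2)) = 0
Stationarity residual: grad f(x) + sum_i lambda_i a_i = (0, 0)
  -> stationarity OK
Primal feasibility (all g_i <= 0): OK
Dual feasibility (all lambda_i >= 0): FAILS
Complementary slackness (lambda_i * g_i(x) = 0 for all i): OK

Verdict: the first failing condition is dual_feasibility -> dual.

dual


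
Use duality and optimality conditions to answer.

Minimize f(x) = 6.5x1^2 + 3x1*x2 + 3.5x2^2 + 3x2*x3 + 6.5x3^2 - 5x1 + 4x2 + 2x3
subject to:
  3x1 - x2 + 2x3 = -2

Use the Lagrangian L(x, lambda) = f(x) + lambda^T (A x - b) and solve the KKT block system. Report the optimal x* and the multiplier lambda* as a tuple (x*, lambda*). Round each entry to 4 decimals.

Form the Lagrangian:
  L(x, lambda) = (1/2) x^T Q x + c^T x + lambda^T (A x - b)
Stationarity (grad_x L = 0): Q x + c + A^T lambda = 0.
Primal feasibility: A x = b.

This gives the KKT block system:
  [ Q   A^T ] [ x     ]   [-c ]
  [ A    0  ] [ lambda ] = [ b ]

Solving the linear system:
  x*      = (-0.2349, 0.1402, -0.5776)
  lambda* = (2.5441)
  f(x*)   = 2.8341

x* = (-0.2349, 0.1402, -0.5776), lambda* = (2.5441)


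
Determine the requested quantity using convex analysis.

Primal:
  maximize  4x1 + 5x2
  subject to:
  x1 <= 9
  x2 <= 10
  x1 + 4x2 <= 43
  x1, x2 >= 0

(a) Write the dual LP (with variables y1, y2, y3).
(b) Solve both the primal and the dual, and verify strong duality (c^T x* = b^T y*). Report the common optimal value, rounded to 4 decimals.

The standard primal-dual pair for 'max c^T x s.t. A x <= b, x >= 0' is:
  Dual:  min b^T y  s.t.  A^T y >= c,  y >= 0.

So the dual LP is:
  minimize  9y1 + 10y2 + 43y3
  subject to:
    y1 + y3 >= 4
    y2 + 4y3 >= 5
    y1, y2, y3 >= 0

Solving the primal: x* = (9, 8.5).
  primal value c^T x* = 78.5.
Solving the dual: y* = (2.75, 0, 1.25).
  dual value b^T y* = 78.5.
Strong duality: c^T x* = b^T y*. Confirmed.

78.5


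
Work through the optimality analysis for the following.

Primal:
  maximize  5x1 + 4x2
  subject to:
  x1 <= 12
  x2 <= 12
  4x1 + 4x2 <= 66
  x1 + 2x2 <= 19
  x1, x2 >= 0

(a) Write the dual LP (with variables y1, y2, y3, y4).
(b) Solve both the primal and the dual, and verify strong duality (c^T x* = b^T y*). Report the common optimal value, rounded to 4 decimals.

The standard primal-dual pair for 'max c^T x s.t. A x <= b, x >= 0' is:
  Dual:  min b^T y  s.t.  A^T y >= c,  y >= 0.

So the dual LP is:
  minimize  12y1 + 12y2 + 66y3 + 19y4
  subject to:
    y1 + 4y3 + y4 >= 5
    y2 + 4y3 + 2y4 >= 4
    y1, y2, y3, y4 >= 0

Solving the primal: x* = (12, 3.5).
  primal value c^T x* = 74.
Solving the dual: y* = (3, 0, 0, 2).
  dual value b^T y* = 74.
Strong duality: c^T x* = b^T y*. Confirmed.

74


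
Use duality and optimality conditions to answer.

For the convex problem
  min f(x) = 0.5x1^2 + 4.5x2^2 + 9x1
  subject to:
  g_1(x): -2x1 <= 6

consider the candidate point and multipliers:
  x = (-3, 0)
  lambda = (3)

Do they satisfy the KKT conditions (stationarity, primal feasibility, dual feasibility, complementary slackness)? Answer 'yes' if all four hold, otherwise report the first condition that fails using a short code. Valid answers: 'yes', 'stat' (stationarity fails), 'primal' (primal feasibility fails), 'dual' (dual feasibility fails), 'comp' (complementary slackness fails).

Gradient of f: grad f(x) = Q x + c = (6, 0)
Constraint values g_i(x) = a_i^T x - b_i:
  g_1((-3, 0)) = 0
Stationarity residual: grad f(x) + sum_i lambda_i a_i = (0, 0)
  -> stationarity OK
Primal feasibility (all g_i <= 0): OK
Dual feasibility (all lambda_i >= 0): OK
Complementary slackness (lambda_i * g_i(x) = 0 for all i): OK

Verdict: yes, KKT holds.

yes


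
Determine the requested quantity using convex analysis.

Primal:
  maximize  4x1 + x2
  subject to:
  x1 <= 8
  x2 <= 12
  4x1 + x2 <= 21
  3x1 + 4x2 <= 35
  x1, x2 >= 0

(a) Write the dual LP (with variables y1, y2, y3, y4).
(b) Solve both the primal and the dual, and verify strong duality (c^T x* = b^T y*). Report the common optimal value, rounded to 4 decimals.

The standard primal-dual pair for 'max c^T x s.t. A x <= b, x >= 0' is:
  Dual:  min b^T y  s.t.  A^T y >= c,  y >= 0.

So the dual LP is:
  minimize  8y1 + 12y2 + 21y3 + 35y4
  subject to:
    y1 + 4y3 + 3y4 >= 4
    y2 + y3 + 4y4 >= 1
    y1, y2, y3, y4 >= 0

Solving the primal: x* = (3.7692, 5.9231).
  primal value c^T x* = 21.
Solving the dual: y* = (0, 0, 1, 0).
  dual value b^T y* = 21.
Strong duality: c^T x* = b^T y*. Confirmed.

21


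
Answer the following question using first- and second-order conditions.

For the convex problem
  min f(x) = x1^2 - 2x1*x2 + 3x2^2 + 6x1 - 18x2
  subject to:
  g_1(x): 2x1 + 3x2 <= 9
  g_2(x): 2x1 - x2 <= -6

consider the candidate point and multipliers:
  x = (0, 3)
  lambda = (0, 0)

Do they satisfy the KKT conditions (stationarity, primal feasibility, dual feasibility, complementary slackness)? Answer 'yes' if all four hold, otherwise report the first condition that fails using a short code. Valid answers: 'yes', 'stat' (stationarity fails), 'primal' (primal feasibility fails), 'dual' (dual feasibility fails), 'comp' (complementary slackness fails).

Gradient of f: grad f(x) = Q x + c = (0, 0)
Constraint values g_i(x) = a_i^T x - b_i:
  g_1((0, 3)) = 0
  g_2((0, 3)) = 3
Stationarity residual: grad f(x) + sum_i lambda_i a_i = (0, 0)
  -> stationarity OK
Primal feasibility (all g_i <= 0): FAILS
Dual feasibility (all lambda_i >= 0): OK
Complementary slackness (lambda_i * g_i(x) = 0 for all i): OK

Verdict: the first failing condition is primal_feasibility -> primal.

primal


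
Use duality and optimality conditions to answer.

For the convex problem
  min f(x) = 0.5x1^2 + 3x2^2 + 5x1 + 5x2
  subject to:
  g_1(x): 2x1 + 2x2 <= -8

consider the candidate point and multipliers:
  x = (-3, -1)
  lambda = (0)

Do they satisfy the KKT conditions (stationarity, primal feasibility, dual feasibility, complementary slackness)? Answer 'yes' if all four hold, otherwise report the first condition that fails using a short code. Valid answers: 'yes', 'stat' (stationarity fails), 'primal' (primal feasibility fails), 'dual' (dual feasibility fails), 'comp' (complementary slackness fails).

Gradient of f: grad f(x) = Q x + c = (2, -1)
Constraint values g_i(x) = a_i^T x - b_i:
  g_1((-3, -1)) = 0
Stationarity residual: grad f(x) + sum_i lambda_i a_i = (2, -1)
  -> stationarity FAILS
Primal feasibility (all g_i <= 0): OK
Dual feasibility (all lambda_i >= 0): OK
Complementary slackness (lambda_i * g_i(x) = 0 for all i): OK

Verdict: the first failing condition is stationarity -> stat.

stat


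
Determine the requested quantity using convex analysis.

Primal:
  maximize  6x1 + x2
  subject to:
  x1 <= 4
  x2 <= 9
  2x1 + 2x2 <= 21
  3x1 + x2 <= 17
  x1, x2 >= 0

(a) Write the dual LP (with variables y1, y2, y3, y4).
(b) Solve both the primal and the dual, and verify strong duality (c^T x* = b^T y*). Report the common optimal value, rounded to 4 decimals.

The standard primal-dual pair for 'max c^T x s.t. A x <= b, x >= 0' is:
  Dual:  min b^T y  s.t.  A^T y >= c,  y >= 0.

So the dual LP is:
  minimize  4y1 + 9y2 + 21y3 + 17y4
  subject to:
    y1 + 2y3 + 3y4 >= 6
    y2 + 2y3 + y4 >= 1
    y1, y2, y3, y4 >= 0

Solving the primal: x* = (4, 5).
  primal value c^T x* = 29.
Solving the dual: y* = (3, 0, 0, 1).
  dual value b^T y* = 29.
Strong duality: c^T x* = b^T y*. Confirmed.

29


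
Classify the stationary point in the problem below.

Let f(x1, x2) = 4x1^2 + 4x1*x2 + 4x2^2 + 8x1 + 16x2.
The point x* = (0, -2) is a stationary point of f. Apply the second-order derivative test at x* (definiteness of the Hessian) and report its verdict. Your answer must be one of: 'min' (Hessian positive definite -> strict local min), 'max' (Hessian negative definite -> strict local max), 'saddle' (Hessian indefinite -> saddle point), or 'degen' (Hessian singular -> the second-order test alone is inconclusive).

Compute the Hessian H = grad^2 f:
  H = [[8, 4], [4, 8]]
Verify stationarity: grad f(x*) = H x* + g = (0, 0).
Eigenvalues of H: 4, 12.
Both eigenvalues > 0, so H is positive definite -> x* is a strict local min.

min


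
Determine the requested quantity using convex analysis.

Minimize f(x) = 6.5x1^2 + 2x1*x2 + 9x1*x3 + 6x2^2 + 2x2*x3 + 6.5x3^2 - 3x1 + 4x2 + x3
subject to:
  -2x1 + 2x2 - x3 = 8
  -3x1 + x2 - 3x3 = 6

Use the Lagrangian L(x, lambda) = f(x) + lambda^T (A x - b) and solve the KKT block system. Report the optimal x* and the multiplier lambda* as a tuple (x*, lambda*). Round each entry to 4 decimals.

Form the Lagrangian:
  L(x, lambda) = (1/2) x^T Q x + c^T x + lambda^T (A x - b)
Stationarity (grad_x L = 0): Q x + c + A^T lambda = 0.
Primal feasibility: A x = b.

This gives the KKT block system:
  [ Q   A^T ] [ x     ]   [-c ]
  [ A    0  ] [ lambda ] = [ b ]

Solving the linear system:
  x*      = (-2.2287, 2.2628, 0.9829)
  lambda* = (-16.8464, 5.0307)
  f(x*)   = 60.6536

x* = (-2.2287, 2.2628, 0.9829), lambda* = (-16.8464, 5.0307)


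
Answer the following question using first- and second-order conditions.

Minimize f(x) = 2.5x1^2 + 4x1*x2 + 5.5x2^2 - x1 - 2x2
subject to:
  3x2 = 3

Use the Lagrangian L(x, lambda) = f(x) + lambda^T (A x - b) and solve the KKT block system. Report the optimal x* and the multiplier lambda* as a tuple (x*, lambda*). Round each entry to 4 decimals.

Form the Lagrangian:
  L(x, lambda) = (1/2) x^T Q x + c^T x + lambda^T (A x - b)
Stationarity (grad_x L = 0): Q x + c + A^T lambda = 0.
Primal feasibility: A x = b.

This gives the KKT block system:
  [ Q   A^T ] [ x     ]   [-c ]
  [ A    0  ] [ lambda ] = [ b ]

Solving the linear system:
  x*      = (-0.6, 1)
  lambda* = (-2.2)
  f(x*)   = 2.6

x* = (-0.6, 1), lambda* = (-2.2)
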